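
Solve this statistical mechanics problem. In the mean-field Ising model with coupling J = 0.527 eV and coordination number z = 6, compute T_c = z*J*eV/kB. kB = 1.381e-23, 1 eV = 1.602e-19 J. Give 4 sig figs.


Step 1: z*J = 6*0.527 = 3.162 eV
Step 2: Convert to Joules: 3.162*1.602e-19 = 5.066e-19 J
Step 3: T_c = 5.066e-19 / 1.381e-23 = 3.668e+04 K

3.668e+04


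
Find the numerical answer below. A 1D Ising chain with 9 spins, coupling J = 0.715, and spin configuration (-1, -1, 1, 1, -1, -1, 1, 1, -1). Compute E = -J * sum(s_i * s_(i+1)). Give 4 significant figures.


Step 1: Nearest-neighbor products: 1, -1, 1, -1, 1, -1, 1, -1
Step 2: Sum of products = 0
Step 3: E = -0.715 * 0 = 0

0


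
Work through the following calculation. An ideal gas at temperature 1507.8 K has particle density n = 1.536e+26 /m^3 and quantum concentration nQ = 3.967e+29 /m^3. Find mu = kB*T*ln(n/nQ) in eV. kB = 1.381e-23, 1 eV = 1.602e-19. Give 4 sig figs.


Step 1: n/nQ = 1.536e+26/3.967e+29 = 0.0003872
Step 2: ln(n/nQ) = -7.857
Step 3: mu = kB*T*ln(n/nQ) = 2.082e-20*-7.857 = -1.636e-19 J
Step 4: Convert to eV: -1.636e-19/1.602e-19 = -1.021 eV

-1.021


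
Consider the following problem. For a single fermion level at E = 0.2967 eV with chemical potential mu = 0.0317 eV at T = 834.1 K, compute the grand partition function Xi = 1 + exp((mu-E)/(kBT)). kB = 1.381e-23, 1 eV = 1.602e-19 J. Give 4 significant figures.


Step 1: (mu - E) = 0.0317 - 0.2967 = -0.265 eV
Step 2: x = (mu-E)*eV/(kB*T) = -0.265*1.602e-19/(1.381e-23*834.1) = -3.686
Step 3: exp(x) = 0.02508
Step 4: Xi = 1 + 0.02508 = 1.025

1.025


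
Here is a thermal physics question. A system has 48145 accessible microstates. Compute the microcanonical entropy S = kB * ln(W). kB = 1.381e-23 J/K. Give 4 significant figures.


Step 1: ln(W) = ln(48145) = 10.78
Step 2: S = kB * ln(W) = 1.381e-23 * 10.78
Step 3: S = 1.489e-22 J/K

1.489e-22


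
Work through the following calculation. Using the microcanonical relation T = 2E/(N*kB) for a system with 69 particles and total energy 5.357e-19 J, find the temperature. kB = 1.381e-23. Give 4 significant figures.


Step 1: Numerator = 2*E = 2*5.357e-19 = 1.071e-18 J
Step 2: Denominator = N*kB = 69*1.381e-23 = 9.529e-22
Step 3: T = 1.071e-18 / 9.529e-22 = 1124 K

1124


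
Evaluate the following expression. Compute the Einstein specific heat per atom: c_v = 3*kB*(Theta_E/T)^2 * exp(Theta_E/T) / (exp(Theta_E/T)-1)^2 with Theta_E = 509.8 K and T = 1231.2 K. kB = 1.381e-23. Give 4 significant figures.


Step 1: x = Theta_E/T = 509.8/1231.2 = 0.4141
Step 2: x^2 = 0.1715
Step 3: exp(x) = 1.513
Step 4: c_v = 3*1.381e-23*0.1715*1.513/(1.513-1)^2 = 4.084e-23

4.084e-23


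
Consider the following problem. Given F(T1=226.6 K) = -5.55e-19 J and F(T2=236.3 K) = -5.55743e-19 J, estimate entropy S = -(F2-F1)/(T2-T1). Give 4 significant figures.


Step 1: dF = F2 - F1 = -5.55743e-19 - (-5.55e-19) = -7.43e-22 J
Step 2: dT = T2 - T1 = 236.3 - 226.6 = 9.7 K
Step 3: S = -dF/dT = -(-7.43e-22)/9.7 = 7.66e-23 J/K

7.66e-23


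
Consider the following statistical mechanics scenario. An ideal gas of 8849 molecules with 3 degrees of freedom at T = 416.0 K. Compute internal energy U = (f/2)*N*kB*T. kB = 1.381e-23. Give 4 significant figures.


Step 1: f/2 = 3/2 = 1.5
Step 2: N*kB*T = 8849*1.381e-23*416.0 = 5.084e-17
Step 3: U = 1.5 * 5.084e-17 = 7.626e-17 J

7.626e-17


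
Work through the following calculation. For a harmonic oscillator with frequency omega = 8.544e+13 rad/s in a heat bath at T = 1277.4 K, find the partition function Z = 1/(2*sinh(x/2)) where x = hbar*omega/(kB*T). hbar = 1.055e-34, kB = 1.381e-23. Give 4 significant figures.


Step 1: Compute x = hbar*omega/(kB*T) = 1.055e-34*8.544e+13/(1.381e-23*1277.4) = 0.511
Step 2: x/2 = 0.2555
Step 3: sinh(x/2) = 0.2583
Step 4: Z = 1/(2*0.2583) = 1.936

1.936


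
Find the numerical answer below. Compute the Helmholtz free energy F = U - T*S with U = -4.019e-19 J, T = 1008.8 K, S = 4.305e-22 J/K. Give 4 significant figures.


Step 1: T*S = 1008.8 * 4.305e-22 = 4.343e-19 J
Step 2: F = U - T*S = -4.019e-19 - 4.343e-19
Step 3: F = -8.362e-19 J

-8.362e-19


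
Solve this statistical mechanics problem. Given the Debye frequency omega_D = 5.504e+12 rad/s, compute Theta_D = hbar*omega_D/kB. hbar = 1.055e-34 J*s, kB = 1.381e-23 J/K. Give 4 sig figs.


Step 1: hbar*omega_D = 1.055e-34 * 5.504e+12 = 5.807e-22 J
Step 2: Theta_D = 5.807e-22 / 1.381e-23
Step 3: Theta_D = 42.05 K

42.05


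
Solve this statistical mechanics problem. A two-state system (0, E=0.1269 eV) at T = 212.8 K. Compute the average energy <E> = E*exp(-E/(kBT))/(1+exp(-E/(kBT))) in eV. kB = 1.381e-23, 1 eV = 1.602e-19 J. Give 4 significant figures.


Step 1: beta*E = 0.1269*1.602e-19/(1.381e-23*212.8) = 6.918
Step 2: exp(-beta*E) = 0.0009902
Step 3: <E> = 0.1269*0.0009902/(1+0.0009902) = 0.0001255 eV

0.0001255


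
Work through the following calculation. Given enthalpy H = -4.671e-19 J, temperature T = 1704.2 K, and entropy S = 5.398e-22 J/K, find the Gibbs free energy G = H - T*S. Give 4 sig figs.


Step 1: T*S = 1704.2 * 5.398e-22 = 9.199e-19 J
Step 2: G = H - T*S = -4.671e-19 - 9.199e-19
Step 3: G = -1.387e-18 J

-1.387e-18


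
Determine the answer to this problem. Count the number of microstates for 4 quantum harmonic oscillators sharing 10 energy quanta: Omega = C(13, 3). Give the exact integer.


Step 1: Use binomial coefficient C(13, 3)
Step 2: Numerator = 13! / 10!
Step 3: Denominator = 3!
Step 4: Omega = 286

286


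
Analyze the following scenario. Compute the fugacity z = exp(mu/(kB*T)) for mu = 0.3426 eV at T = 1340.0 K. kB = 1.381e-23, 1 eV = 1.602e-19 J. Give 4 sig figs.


Step 1: Convert mu to Joules: 0.3426*1.602e-19 = 5.488e-20 J
Step 2: kB*T = 1.381e-23*1340.0 = 1.851e-20 J
Step 3: mu/(kB*T) = 2.966
Step 4: z = exp(2.966) = 19.41

19.41


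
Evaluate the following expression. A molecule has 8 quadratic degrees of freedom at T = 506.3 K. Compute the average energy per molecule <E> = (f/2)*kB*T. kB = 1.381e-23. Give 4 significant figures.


Step 1: f/2 = 8/2 = 4
Step 2: kB*T = 1.381e-23 * 506.3 = 6.992e-21
Step 3: <E> = 4 * 6.992e-21 = 2.797e-20 J

2.797e-20


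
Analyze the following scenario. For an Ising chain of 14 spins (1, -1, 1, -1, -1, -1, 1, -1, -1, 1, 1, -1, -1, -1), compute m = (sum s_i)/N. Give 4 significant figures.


Step 1: Count up spins (+1): 5, down spins (-1): 9
Step 2: Total magnetization M = 5 - 9 = -4
Step 3: m = M/N = -4/14 = -0.2857

-0.2857


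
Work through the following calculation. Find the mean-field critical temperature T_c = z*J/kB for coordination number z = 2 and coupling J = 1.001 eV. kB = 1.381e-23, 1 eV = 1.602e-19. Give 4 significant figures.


Step 1: z*J = 2*1.001 = 2.002 eV
Step 2: Convert to Joules: 2.002*1.602e-19 = 3.207e-19 J
Step 3: T_c = 3.207e-19 / 1.381e-23 = 2.322e+04 K

2.322e+04


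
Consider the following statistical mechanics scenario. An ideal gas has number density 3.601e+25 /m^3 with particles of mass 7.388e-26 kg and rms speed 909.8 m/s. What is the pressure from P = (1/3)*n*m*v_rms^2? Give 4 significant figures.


Step 1: v_rms^2 = 909.8^2 = 8.277e+05
Step 2: n*m = 3.601e+25*7.388e-26 = 2.66
Step 3: P = (1/3)*2.66*8.277e+05 = 7.34e+05 Pa

7.34e+05


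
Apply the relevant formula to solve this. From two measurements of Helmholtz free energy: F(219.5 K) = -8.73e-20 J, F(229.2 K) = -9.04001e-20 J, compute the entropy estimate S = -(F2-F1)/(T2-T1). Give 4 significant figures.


Step 1: dF = F2 - F1 = -9.04001e-20 - (-8.73e-20) = -3.1001e-21 J
Step 2: dT = T2 - T1 = 229.2 - 219.5 = 9.7 K
Step 3: S = -dF/dT = -(-3.1001e-21)/9.7 = 3.196e-22 J/K

3.196e-22


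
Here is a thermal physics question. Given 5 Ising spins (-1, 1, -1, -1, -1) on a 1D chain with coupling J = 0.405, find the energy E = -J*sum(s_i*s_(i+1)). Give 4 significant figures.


Step 1: Nearest-neighbor products: -1, -1, 1, 1
Step 2: Sum of products = 0
Step 3: E = -0.405 * 0 = 0

0


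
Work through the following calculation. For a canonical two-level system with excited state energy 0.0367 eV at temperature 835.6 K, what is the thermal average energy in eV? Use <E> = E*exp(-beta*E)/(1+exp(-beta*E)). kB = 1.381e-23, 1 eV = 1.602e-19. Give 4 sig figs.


Step 1: beta*E = 0.0367*1.602e-19/(1.381e-23*835.6) = 0.5095
Step 2: exp(-beta*E) = 0.6008
Step 3: <E> = 0.0367*0.6008/(1+0.6008) = 0.01377 eV

0.01377


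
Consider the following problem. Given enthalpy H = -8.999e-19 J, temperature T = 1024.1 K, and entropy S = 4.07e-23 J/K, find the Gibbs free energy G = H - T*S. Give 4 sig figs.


Step 1: T*S = 1024.1 * 4.07e-23 = 4.168e-20 J
Step 2: G = H - T*S = -8.999e-19 - 4.168e-20
Step 3: G = -9.416e-19 J

-9.416e-19


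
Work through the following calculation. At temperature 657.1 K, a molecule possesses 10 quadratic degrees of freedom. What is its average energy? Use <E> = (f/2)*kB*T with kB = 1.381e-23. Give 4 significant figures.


Step 1: f/2 = 10/2 = 5
Step 2: kB*T = 1.381e-23 * 657.1 = 9.075e-21
Step 3: <E> = 5 * 9.075e-21 = 4.537e-20 J

4.537e-20


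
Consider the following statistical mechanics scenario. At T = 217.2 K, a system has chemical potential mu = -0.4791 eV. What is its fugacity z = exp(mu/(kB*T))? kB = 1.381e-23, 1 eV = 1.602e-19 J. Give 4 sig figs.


Step 1: Convert mu to Joules: -0.4791*1.602e-19 = -7.675e-20 J
Step 2: kB*T = 1.381e-23*217.2 = 3e-21 J
Step 3: mu/(kB*T) = -25.59
Step 4: z = exp(-25.59) = 7.714e-12

7.714e-12


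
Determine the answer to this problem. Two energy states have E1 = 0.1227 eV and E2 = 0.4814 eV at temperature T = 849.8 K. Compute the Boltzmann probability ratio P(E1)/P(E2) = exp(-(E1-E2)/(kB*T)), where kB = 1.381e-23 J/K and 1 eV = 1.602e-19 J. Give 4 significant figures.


Step 1: Compute energy difference dE = E1 - E2 = 0.1227 - 0.4814 = -0.3587 eV
Step 2: Convert to Joules: dE_J = -0.3587 * 1.602e-19 = -5.746e-20 J
Step 3: Compute exponent = -dE_J / (kB * T) = -(-5.746e-20) / (1.381e-23 * 849.8) = 4.896
Step 4: P(E1)/P(E2) = exp(4.896) = 133.8

133.8


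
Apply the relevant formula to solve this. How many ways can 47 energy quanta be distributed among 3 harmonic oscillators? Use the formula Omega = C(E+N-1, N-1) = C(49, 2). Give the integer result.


Step 1: Use binomial coefficient C(49, 2)
Step 2: Numerator = 49! / 47!
Step 3: Denominator = 2!
Step 4: Omega = 1176

1176


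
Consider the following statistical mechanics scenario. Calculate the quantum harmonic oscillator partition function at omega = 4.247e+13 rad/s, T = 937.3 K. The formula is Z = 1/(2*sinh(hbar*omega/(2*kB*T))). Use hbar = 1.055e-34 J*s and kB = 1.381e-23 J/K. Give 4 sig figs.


Step 1: Compute x = hbar*omega/(kB*T) = 1.055e-34*4.247e+13/(1.381e-23*937.3) = 0.3461
Step 2: x/2 = 0.1731
Step 3: sinh(x/2) = 0.1739
Step 4: Z = 1/(2*0.1739) = 2.875

2.875


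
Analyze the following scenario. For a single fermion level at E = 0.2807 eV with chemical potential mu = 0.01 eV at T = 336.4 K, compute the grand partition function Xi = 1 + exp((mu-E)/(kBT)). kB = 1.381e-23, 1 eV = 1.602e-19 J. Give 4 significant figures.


Step 1: (mu - E) = 0.01 - 0.2807 = -0.2707 eV
Step 2: x = (mu-E)*eV/(kB*T) = -0.2707*1.602e-19/(1.381e-23*336.4) = -9.335
Step 3: exp(x) = 8.83e-05
Step 4: Xi = 1 + 8.83e-05 = 1

1


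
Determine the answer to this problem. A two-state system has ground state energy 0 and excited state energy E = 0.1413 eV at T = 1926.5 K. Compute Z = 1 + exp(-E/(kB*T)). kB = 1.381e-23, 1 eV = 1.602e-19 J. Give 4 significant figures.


Step 1: Compute beta*E = E*eV/(kB*T) = 0.1413*1.602e-19/(1.381e-23*1926.5) = 0.8508
Step 2: exp(-beta*E) = exp(-0.8508) = 0.4271
Step 3: Z = 1 + 0.4271 = 1.427

1.427


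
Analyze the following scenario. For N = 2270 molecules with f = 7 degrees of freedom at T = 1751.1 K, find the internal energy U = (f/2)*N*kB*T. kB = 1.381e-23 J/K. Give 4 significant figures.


Step 1: f/2 = 7/2 = 3.5
Step 2: N*kB*T = 2270*1.381e-23*1751.1 = 5.489e-17
Step 3: U = 3.5 * 5.489e-17 = 1.921e-16 J

1.921e-16


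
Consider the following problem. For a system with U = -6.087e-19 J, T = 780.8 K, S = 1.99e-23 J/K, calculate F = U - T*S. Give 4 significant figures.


Step 1: T*S = 780.8 * 1.99e-23 = 1.554e-20 J
Step 2: F = U - T*S = -6.087e-19 - 1.554e-20
Step 3: F = -6.242e-19 J

-6.242e-19


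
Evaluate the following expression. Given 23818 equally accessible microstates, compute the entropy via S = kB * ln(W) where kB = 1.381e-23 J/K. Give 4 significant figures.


Step 1: ln(W) = ln(23818) = 10.08
Step 2: S = kB * ln(W) = 1.381e-23 * 10.08
Step 3: S = 1.392e-22 J/K

1.392e-22


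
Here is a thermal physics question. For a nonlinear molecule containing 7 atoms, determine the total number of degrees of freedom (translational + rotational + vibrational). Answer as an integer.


Step 1: Translational DOF = 3
Step 2: Rotational DOF (nonlinear) = 3
Step 3: Vibrational DOF = 3*7 - 6 = 15
Step 4: Total = 3 + 3 + 15 = 21

21


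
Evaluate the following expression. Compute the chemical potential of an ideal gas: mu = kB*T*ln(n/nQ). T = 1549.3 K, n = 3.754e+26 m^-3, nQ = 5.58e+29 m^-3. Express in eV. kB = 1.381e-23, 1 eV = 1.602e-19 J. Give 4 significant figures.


Step 1: n/nQ = 3.754e+26/5.58e+29 = 0.0006728
Step 2: ln(n/nQ) = -7.304
Step 3: mu = kB*T*ln(n/nQ) = 2.14e-20*-7.304 = -1.563e-19 J
Step 4: Convert to eV: -1.563e-19/1.602e-19 = -0.9755 eV

-0.9755


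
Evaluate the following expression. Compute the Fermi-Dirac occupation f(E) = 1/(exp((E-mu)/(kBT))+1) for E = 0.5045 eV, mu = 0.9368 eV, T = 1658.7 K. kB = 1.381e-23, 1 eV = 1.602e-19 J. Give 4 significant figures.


Step 1: (E - mu) = 0.5045 - 0.9368 = -0.4323 eV
Step 2: Convert: (E-mu)*eV = -6.925e-20 J
Step 3: x = (E-mu)*eV/(kB*T) = -3.023
Step 4: f = 1/(exp(-3.023)+1) = 0.9536

0.9536


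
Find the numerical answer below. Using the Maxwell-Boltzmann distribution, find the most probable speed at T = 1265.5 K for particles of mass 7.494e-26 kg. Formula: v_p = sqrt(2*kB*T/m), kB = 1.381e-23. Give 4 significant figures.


Step 1: Numerator = 2*kB*T = 2*1.381e-23*1265.5 = 3.495e-20
Step 2: Ratio = 3.495e-20 / 7.494e-26 = 4.664e+05
Step 3: v_p = sqrt(4.664e+05) = 682.9 m/s

682.9


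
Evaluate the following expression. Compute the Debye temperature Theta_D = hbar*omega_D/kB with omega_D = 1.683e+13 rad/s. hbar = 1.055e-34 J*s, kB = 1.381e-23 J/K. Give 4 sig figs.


Step 1: hbar*omega_D = 1.055e-34 * 1.683e+13 = 1.776e-21 J
Step 2: Theta_D = 1.776e-21 / 1.381e-23
Step 3: Theta_D = 128.6 K

128.6


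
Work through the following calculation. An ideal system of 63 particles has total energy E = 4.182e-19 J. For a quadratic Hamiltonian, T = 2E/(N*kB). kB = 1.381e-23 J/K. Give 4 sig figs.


Step 1: Numerator = 2*E = 2*4.182e-19 = 8.364e-19 J
Step 2: Denominator = N*kB = 63*1.381e-23 = 8.7e-22
Step 3: T = 8.364e-19 / 8.7e-22 = 961.3 K

961.3


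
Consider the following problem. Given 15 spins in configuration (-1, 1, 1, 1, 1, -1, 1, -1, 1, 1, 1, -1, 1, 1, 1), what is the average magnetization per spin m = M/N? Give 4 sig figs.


Step 1: Count up spins (+1): 11, down spins (-1): 4
Step 2: Total magnetization M = 11 - 4 = 7
Step 3: m = M/N = 7/15 = 0.4667

0.4667


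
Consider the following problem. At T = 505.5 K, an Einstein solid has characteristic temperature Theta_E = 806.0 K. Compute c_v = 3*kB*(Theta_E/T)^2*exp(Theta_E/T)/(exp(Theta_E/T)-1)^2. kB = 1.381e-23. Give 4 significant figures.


Step 1: x = Theta_E/T = 806.0/505.5 = 1.594
Step 2: x^2 = 2.542
Step 3: exp(x) = 4.926
Step 4: c_v = 3*1.381e-23*2.542*4.926/(4.926-1)^2 = 3.367e-23

3.367e-23


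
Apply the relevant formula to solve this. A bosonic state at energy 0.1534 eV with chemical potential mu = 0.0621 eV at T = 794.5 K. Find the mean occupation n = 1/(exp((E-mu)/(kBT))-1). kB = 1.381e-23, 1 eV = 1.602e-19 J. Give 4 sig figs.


Step 1: (E - mu) = 0.0913 eV
Step 2: x = (E-mu)*eV/(kB*T) = 0.0913*1.602e-19/(1.381e-23*794.5) = 1.333
Step 3: exp(x) = 3.793
Step 4: n = 1/(exp(x)-1) = 0.3581

0.3581


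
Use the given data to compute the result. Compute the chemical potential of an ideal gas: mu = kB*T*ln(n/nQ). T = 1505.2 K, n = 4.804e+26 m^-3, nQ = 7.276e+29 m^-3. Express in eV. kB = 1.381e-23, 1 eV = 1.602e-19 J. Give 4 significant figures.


Step 1: n/nQ = 4.804e+26/7.276e+29 = 0.0006603
Step 2: ln(n/nQ) = -7.323
Step 3: mu = kB*T*ln(n/nQ) = 2.079e-20*-7.323 = -1.522e-19 J
Step 4: Convert to eV: -1.522e-19/1.602e-19 = -0.9502 eV

-0.9502


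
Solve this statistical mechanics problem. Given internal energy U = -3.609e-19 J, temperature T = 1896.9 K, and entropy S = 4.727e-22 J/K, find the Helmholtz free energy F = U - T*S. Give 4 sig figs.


Step 1: T*S = 1896.9 * 4.727e-22 = 8.967e-19 J
Step 2: F = U - T*S = -3.609e-19 - 8.967e-19
Step 3: F = -1.258e-18 J

-1.258e-18


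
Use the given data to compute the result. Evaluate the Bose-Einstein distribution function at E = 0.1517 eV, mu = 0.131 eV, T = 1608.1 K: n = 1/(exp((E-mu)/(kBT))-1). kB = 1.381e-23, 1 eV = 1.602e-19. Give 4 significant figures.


Step 1: (E - mu) = 0.0207 eV
Step 2: x = (E-mu)*eV/(kB*T) = 0.0207*1.602e-19/(1.381e-23*1608.1) = 0.1493
Step 3: exp(x) = 1.161
Step 4: n = 1/(exp(x)-1) = 6.209

6.209


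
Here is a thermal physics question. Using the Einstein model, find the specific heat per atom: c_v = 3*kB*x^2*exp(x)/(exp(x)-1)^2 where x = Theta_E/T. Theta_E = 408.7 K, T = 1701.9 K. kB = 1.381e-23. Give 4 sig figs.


Step 1: x = Theta_E/T = 408.7/1701.9 = 0.2401
Step 2: x^2 = 0.05767
Step 3: exp(x) = 1.271
Step 4: c_v = 3*1.381e-23*0.05767*1.271/(1.271-1)^2 = 4.123e-23

4.123e-23


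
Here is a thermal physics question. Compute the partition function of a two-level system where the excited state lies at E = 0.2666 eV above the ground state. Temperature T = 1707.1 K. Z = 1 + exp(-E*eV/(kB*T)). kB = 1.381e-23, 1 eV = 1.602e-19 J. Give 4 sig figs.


Step 1: Compute beta*E = E*eV/(kB*T) = 0.2666*1.602e-19/(1.381e-23*1707.1) = 1.812
Step 2: exp(-beta*E) = exp(-1.812) = 0.1634
Step 3: Z = 1 + 0.1634 = 1.163

1.163


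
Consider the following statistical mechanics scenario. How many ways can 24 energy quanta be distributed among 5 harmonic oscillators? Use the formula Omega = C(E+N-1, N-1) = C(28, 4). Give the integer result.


Step 1: Use binomial coefficient C(28, 4)
Step 2: Numerator = 28! / 24!
Step 3: Denominator = 4!
Step 4: Omega = 20475

20475


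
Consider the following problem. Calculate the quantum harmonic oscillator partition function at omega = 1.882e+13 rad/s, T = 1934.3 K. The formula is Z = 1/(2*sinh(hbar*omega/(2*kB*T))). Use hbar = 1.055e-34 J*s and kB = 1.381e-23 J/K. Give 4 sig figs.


Step 1: Compute x = hbar*omega/(kB*T) = 1.055e-34*1.882e+13/(1.381e-23*1934.3) = 0.07433
Step 2: x/2 = 0.03716
Step 3: sinh(x/2) = 0.03717
Step 4: Z = 1/(2*0.03717) = 13.45

13.45


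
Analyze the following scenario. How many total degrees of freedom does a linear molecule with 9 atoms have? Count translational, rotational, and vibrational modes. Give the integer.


Step 1: Translational DOF = 3
Step 2: Rotational DOF (linear) = 2
Step 3: Vibrational DOF = 3*9 - 5 = 22
Step 4: Total = 3 + 2 + 22 = 27

27


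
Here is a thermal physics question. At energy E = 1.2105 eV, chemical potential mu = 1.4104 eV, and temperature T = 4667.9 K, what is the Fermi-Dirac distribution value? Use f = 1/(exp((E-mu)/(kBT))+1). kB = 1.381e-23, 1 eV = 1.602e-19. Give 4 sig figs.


Step 1: (E - mu) = 1.2105 - 1.4104 = -0.1999 eV
Step 2: Convert: (E-mu)*eV = -3.202e-20 J
Step 3: x = (E-mu)*eV/(kB*T) = -0.4968
Step 4: f = 1/(exp(-0.4968)+1) = 0.6217

0.6217


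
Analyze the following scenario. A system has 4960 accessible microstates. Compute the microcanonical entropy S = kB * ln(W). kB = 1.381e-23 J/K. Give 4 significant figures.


Step 1: ln(W) = ln(4960) = 8.509
Step 2: S = kB * ln(W) = 1.381e-23 * 8.509
Step 3: S = 1.175e-22 J/K

1.175e-22


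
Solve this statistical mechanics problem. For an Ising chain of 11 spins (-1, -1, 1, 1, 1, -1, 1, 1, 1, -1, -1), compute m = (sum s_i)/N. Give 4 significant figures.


Step 1: Count up spins (+1): 6, down spins (-1): 5
Step 2: Total magnetization M = 6 - 5 = 1
Step 3: m = M/N = 1/11 = 0.09091

0.09091


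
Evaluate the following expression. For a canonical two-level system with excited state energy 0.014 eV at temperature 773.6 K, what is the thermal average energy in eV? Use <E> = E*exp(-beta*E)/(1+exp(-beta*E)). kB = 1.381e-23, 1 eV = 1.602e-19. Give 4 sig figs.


Step 1: beta*E = 0.014*1.602e-19/(1.381e-23*773.6) = 0.2099
Step 2: exp(-beta*E) = 0.8106
Step 3: <E> = 0.014*0.8106/(1+0.8106) = 0.006268 eV

0.006268


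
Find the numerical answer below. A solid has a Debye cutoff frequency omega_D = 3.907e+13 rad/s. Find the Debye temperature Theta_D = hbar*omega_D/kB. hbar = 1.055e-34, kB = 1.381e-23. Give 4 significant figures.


Step 1: hbar*omega_D = 1.055e-34 * 3.907e+13 = 4.122e-21 J
Step 2: Theta_D = 4.122e-21 / 1.381e-23
Step 3: Theta_D = 298.5 K

298.5


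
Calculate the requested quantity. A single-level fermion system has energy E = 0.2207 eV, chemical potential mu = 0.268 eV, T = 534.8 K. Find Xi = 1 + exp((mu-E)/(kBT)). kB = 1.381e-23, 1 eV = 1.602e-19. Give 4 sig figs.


Step 1: (mu - E) = 0.268 - 0.2207 = 0.0473 eV
Step 2: x = (mu-E)*eV/(kB*T) = 0.0473*1.602e-19/(1.381e-23*534.8) = 1.026
Step 3: exp(x) = 2.79
Step 4: Xi = 1 + 2.79 = 3.79

3.79


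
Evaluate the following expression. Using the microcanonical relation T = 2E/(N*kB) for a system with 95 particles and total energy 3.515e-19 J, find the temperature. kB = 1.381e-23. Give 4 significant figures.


Step 1: Numerator = 2*E = 2*3.515e-19 = 7.03e-19 J
Step 2: Denominator = N*kB = 95*1.381e-23 = 1.312e-21
Step 3: T = 7.03e-19 / 1.312e-21 = 535.8 K

535.8


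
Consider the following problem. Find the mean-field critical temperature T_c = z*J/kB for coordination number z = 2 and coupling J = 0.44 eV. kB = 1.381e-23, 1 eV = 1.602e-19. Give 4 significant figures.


Step 1: z*J = 2*0.44 = 0.88 eV
Step 2: Convert to Joules: 0.88*1.602e-19 = 1.41e-19 J
Step 3: T_c = 1.41e-19 / 1.381e-23 = 1.021e+04 K

1.021e+04


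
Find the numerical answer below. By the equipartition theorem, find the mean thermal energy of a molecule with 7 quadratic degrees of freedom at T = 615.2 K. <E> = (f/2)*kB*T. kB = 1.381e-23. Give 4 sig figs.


Step 1: f/2 = 7/2 = 3.5
Step 2: kB*T = 1.381e-23 * 615.2 = 8.496e-21
Step 3: <E> = 3.5 * 8.496e-21 = 2.974e-20 J

2.974e-20


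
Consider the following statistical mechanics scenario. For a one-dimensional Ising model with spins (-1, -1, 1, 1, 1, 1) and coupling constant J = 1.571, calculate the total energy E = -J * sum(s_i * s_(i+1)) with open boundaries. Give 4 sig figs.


Step 1: Nearest-neighbor products: 1, -1, 1, 1, 1
Step 2: Sum of products = 3
Step 3: E = -1.571 * 3 = -4.713

-4.713


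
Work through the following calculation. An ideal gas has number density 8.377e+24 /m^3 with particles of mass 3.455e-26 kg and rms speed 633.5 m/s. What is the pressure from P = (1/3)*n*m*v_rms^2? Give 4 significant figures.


Step 1: v_rms^2 = 633.5^2 = 4.013e+05
Step 2: n*m = 8.377e+24*3.455e-26 = 0.2894
Step 3: P = (1/3)*0.2894*4.013e+05 = 3.872e+04 Pa

3.872e+04


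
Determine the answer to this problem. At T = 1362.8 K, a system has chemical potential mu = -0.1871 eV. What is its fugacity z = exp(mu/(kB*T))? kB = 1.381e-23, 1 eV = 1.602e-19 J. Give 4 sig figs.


Step 1: Convert mu to Joules: -0.1871*1.602e-19 = -2.997e-20 J
Step 2: kB*T = 1.381e-23*1362.8 = 1.882e-20 J
Step 3: mu/(kB*T) = -1.593
Step 4: z = exp(-1.593) = 0.2034

0.2034


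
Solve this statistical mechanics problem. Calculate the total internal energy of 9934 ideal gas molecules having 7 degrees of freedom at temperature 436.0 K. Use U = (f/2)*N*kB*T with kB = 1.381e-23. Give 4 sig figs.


Step 1: f/2 = 7/2 = 3.5
Step 2: N*kB*T = 9934*1.381e-23*436.0 = 5.981e-17
Step 3: U = 3.5 * 5.981e-17 = 2.093e-16 J

2.093e-16


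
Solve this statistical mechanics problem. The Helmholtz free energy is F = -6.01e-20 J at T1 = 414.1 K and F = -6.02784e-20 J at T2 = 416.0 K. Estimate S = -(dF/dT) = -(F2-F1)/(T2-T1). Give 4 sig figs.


Step 1: dF = F2 - F1 = -6.02784e-20 - (-6.01e-20) = -1.784e-22 J
Step 2: dT = T2 - T1 = 416.0 - 414.1 = 1.9 K
Step 3: S = -dF/dT = -(-1.784e-22)/1.9 = 9.389e-23 J/K

9.389e-23


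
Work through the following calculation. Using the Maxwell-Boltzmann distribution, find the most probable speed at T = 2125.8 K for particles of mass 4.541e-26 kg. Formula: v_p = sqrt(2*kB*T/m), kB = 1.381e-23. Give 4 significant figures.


Step 1: Numerator = 2*kB*T = 2*1.381e-23*2125.8 = 5.871e-20
Step 2: Ratio = 5.871e-20 / 4.541e-26 = 1.293e+06
Step 3: v_p = sqrt(1.293e+06) = 1137 m/s

1137


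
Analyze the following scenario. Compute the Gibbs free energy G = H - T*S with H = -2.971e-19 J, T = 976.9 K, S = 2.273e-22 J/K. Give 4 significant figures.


Step 1: T*S = 976.9 * 2.273e-22 = 2.22e-19 J
Step 2: G = H - T*S = -2.971e-19 - 2.22e-19
Step 3: G = -5.191e-19 J

-5.191e-19


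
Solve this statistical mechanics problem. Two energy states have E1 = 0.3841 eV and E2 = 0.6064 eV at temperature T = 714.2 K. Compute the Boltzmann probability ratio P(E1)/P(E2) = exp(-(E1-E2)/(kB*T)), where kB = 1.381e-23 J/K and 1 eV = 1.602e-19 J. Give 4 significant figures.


Step 1: Compute energy difference dE = E1 - E2 = 0.3841 - 0.6064 = -0.2223 eV
Step 2: Convert to Joules: dE_J = -0.2223 * 1.602e-19 = -3.561e-20 J
Step 3: Compute exponent = -dE_J / (kB * T) = -(-3.561e-20) / (1.381e-23 * 714.2) = 3.611
Step 4: P(E1)/P(E2) = exp(3.611) = 36.99

36.99


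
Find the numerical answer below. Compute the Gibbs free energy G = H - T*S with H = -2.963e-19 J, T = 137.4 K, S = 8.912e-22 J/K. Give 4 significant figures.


Step 1: T*S = 137.4 * 8.912e-22 = 1.225e-19 J
Step 2: G = H - T*S = -2.963e-19 - 1.225e-19
Step 3: G = -4.188e-19 J

-4.188e-19


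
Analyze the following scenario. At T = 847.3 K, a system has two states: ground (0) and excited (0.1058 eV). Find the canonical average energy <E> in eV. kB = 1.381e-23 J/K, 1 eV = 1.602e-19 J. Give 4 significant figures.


Step 1: beta*E = 0.1058*1.602e-19/(1.381e-23*847.3) = 1.448
Step 2: exp(-beta*E) = 0.2349
Step 3: <E> = 0.1058*0.2349/(1+0.2349) = 0.02013 eV

0.02013


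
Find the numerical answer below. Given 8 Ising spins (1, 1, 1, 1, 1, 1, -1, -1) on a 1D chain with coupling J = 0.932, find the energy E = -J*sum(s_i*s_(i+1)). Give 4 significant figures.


Step 1: Nearest-neighbor products: 1, 1, 1, 1, 1, -1, 1
Step 2: Sum of products = 5
Step 3: E = -0.932 * 5 = -4.66

-4.66


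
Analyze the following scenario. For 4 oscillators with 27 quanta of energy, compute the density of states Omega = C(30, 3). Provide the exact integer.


Step 1: Use binomial coefficient C(30, 3)
Step 2: Numerator = 30! / 27!
Step 3: Denominator = 3!
Step 4: Omega = 4060

4060


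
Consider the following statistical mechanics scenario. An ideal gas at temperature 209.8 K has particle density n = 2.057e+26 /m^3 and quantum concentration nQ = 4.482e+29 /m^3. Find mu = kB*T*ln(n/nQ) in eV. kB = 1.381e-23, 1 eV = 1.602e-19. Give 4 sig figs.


Step 1: n/nQ = 2.057e+26/4.482e+29 = 0.0004589
Step 2: ln(n/nQ) = -7.687
Step 3: mu = kB*T*ln(n/nQ) = 2.897e-21*-7.687 = -2.227e-20 J
Step 4: Convert to eV: -2.227e-20/1.602e-19 = -0.139 eV

-0.139


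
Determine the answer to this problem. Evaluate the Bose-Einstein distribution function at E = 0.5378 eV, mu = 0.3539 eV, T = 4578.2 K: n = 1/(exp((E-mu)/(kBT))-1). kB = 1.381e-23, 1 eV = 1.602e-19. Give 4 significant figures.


Step 1: (E - mu) = 0.1839 eV
Step 2: x = (E-mu)*eV/(kB*T) = 0.1839*1.602e-19/(1.381e-23*4578.2) = 0.466
Step 3: exp(x) = 1.594
Step 4: n = 1/(exp(x)-1) = 1.685

1.685


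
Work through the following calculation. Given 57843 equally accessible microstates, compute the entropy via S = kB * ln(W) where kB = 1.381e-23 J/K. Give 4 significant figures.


Step 1: ln(W) = ln(57843) = 10.97
Step 2: S = kB * ln(W) = 1.381e-23 * 10.97
Step 3: S = 1.514e-22 J/K

1.514e-22


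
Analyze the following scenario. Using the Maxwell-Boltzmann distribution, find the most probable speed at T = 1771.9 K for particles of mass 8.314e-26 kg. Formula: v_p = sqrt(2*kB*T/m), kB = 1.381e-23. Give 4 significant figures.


Step 1: Numerator = 2*kB*T = 2*1.381e-23*1771.9 = 4.894e-20
Step 2: Ratio = 4.894e-20 / 8.314e-26 = 5.886e+05
Step 3: v_p = sqrt(5.886e+05) = 767.2 m/s

767.2


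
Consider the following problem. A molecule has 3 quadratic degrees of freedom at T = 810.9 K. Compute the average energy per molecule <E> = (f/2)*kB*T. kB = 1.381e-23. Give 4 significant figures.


Step 1: f/2 = 3/2 = 1.5
Step 2: kB*T = 1.381e-23 * 810.9 = 1.12e-20
Step 3: <E> = 1.5 * 1.12e-20 = 1.68e-20 J

1.68e-20


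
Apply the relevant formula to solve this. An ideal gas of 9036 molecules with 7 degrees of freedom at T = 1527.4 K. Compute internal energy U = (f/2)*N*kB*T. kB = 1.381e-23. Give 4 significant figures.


Step 1: f/2 = 7/2 = 3.5
Step 2: N*kB*T = 9036*1.381e-23*1527.4 = 1.906e-16
Step 3: U = 3.5 * 1.906e-16 = 6.671e-16 J

6.671e-16


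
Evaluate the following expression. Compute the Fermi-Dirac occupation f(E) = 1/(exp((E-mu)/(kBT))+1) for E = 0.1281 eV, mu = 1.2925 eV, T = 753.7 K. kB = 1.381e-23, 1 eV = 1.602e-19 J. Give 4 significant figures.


Step 1: (E - mu) = 0.1281 - 1.2925 = -1.164 eV
Step 2: Convert: (E-mu)*eV = -1.865e-19 J
Step 3: x = (E-mu)*eV/(kB*T) = -17.92
Step 4: f = 1/(exp(-17.92)+1) = 1

1


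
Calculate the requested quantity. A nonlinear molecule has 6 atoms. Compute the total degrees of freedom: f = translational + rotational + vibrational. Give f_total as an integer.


Step 1: Translational DOF = 3
Step 2: Rotational DOF (nonlinear) = 3
Step 3: Vibrational DOF = 3*6 - 6 = 12
Step 4: Total = 3 + 3 + 12 = 18

18


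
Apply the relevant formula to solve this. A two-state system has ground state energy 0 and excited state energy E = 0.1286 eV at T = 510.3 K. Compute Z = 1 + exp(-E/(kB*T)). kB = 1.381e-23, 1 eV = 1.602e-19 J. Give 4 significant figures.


Step 1: Compute beta*E = E*eV/(kB*T) = 0.1286*1.602e-19/(1.381e-23*510.3) = 2.923
Step 2: exp(-beta*E) = exp(-2.923) = 0.05375
Step 3: Z = 1 + 0.05375 = 1.054

1.054


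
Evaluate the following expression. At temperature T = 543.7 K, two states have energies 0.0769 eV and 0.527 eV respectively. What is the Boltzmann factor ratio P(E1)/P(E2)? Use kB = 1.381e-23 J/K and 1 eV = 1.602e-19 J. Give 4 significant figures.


Step 1: Compute energy difference dE = E1 - E2 = 0.0769 - 0.527 = -0.4501 eV
Step 2: Convert to Joules: dE_J = -0.4501 * 1.602e-19 = -7.211e-20 J
Step 3: Compute exponent = -dE_J / (kB * T) = -(-7.211e-20) / (1.381e-23 * 543.7) = 9.603
Step 4: P(E1)/P(E2) = exp(9.603) = 1.481e+04

1.481e+04


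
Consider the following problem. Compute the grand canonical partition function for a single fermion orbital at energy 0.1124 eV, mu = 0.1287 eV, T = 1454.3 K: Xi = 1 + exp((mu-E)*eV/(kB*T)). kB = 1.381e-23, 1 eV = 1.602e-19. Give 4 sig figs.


Step 1: (mu - E) = 0.1287 - 0.1124 = 0.0163 eV
Step 2: x = (mu-E)*eV/(kB*T) = 0.0163*1.602e-19/(1.381e-23*1454.3) = 0.13
Step 3: exp(x) = 1.139
Step 4: Xi = 1 + 1.139 = 2.139

2.139


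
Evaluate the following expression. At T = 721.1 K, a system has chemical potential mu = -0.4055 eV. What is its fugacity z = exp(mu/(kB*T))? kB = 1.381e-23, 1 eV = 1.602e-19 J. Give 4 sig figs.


Step 1: Convert mu to Joules: -0.4055*1.602e-19 = -6.496e-20 J
Step 2: kB*T = 1.381e-23*721.1 = 9.958e-21 J
Step 3: mu/(kB*T) = -6.523
Step 4: z = exp(-6.523) = 0.001469

0.001469


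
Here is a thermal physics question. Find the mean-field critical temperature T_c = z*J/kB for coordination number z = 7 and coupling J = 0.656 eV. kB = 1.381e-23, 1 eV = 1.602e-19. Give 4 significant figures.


Step 1: z*J = 7*0.656 = 4.592 eV
Step 2: Convert to Joules: 4.592*1.602e-19 = 7.356e-19 J
Step 3: T_c = 7.356e-19 / 1.381e-23 = 5.327e+04 K

5.327e+04


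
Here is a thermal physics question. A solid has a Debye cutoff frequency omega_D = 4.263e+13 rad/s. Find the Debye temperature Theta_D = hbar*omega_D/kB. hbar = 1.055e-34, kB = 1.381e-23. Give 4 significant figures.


Step 1: hbar*omega_D = 1.055e-34 * 4.263e+13 = 4.497e-21 J
Step 2: Theta_D = 4.497e-21 / 1.381e-23
Step 3: Theta_D = 325.7 K

325.7


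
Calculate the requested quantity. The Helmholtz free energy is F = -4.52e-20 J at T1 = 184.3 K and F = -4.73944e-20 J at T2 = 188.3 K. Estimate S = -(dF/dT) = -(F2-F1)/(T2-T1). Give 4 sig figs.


Step 1: dF = F2 - F1 = -4.73944e-20 - (-4.52e-20) = -2.1944e-21 J
Step 2: dT = T2 - T1 = 188.3 - 184.3 = 4 K
Step 3: S = -dF/dT = -(-2.1944e-21)/4 = 5.486e-22 J/K

5.486e-22


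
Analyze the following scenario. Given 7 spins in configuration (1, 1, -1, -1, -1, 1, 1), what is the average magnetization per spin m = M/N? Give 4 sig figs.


Step 1: Count up spins (+1): 4, down spins (-1): 3
Step 2: Total magnetization M = 4 - 3 = 1
Step 3: m = M/N = 1/7 = 0.1429

0.1429


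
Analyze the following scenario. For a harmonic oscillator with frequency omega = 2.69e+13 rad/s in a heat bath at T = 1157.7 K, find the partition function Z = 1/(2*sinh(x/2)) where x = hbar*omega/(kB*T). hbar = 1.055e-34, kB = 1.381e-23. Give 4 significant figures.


Step 1: Compute x = hbar*omega/(kB*T) = 1.055e-34*2.69e+13/(1.381e-23*1157.7) = 0.1775
Step 2: x/2 = 0.08875
Step 3: sinh(x/2) = 0.08887
Step 4: Z = 1/(2*0.08887) = 5.626

5.626


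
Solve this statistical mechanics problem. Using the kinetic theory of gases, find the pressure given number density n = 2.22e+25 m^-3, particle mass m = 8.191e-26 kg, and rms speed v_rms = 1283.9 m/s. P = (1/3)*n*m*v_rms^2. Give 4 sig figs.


Step 1: v_rms^2 = 1283.9^2 = 1.648e+06
Step 2: n*m = 2.22e+25*8.191e-26 = 1.818
Step 3: P = (1/3)*1.818*1.648e+06 = 9.992e+05 Pa

9.992e+05


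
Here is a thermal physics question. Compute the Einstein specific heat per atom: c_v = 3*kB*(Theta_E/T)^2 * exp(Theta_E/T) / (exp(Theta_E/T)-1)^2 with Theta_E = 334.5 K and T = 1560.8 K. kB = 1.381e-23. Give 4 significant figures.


Step 1: x = Theta_E/T = 334.5/1560.8 = 0.2143
Step 2: x^2 = 0.04593
Step 3: exp(x) = 1.239
Step 4: c_v = 3*1.381e-23*0.04593*1.239/(1.239-1)^2 = 4.127e-23

4.127e-23


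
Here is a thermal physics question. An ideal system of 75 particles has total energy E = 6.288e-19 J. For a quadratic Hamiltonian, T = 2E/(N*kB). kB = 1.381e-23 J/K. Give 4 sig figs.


Step 1: Numerator = 2*E = 2*6.288e-19 = 1.258e-18 J
Step 2: Denominator = N*kB = 75*1.381e-23 = 1.036e-21
Step 3: T = 1.258e-18 / 1.036e-21 = 1214 K

1214


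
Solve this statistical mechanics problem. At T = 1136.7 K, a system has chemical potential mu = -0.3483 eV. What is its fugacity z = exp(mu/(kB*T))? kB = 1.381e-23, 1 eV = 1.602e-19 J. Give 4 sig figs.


Step 1: Convert mu to Joules: -0.3483*1.602e-19 = -5.58e-20 J
Step 2: kB*T = 1.381e-23*1136.7 = 1.57e-20 J
Step 3: mu/(kB*T) = -3.554
Step 4: z = exp(-3.554) = 0.0286

0.0286


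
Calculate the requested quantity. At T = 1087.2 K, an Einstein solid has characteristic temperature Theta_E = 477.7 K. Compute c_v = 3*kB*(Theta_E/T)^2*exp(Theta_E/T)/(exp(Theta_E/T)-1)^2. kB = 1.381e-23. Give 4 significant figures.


Step 1: x = Theta_E/T = 477.7/1087.2 = 0.4394
Step 2: x^2 = 0.1931
Step 3: exp(x) = 1.552
Step 4: c_v = 3*1.381e-23*0.1931*1.552/(1.552-1)^2 = 4.077e-23

4.077e-23


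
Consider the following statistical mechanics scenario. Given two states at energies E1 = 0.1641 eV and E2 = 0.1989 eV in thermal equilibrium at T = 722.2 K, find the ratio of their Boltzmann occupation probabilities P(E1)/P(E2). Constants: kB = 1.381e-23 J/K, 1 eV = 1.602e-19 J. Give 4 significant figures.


Step 1: Compute energy difference dE = E1 - E2 = 0.1641 - 0.1989 = -0.0348 eV
Step 2: Convert to Joules: dE_J = -0.0348 * 1.602e-19 = -5.575e-21 J
Step 3: Compute exponent = -dE_J / (kB * T) = -(-5.575e-21) / (1.381e-23 * 722.2) = 0.559
Step 4: P(E1)/P(E2) = exp(0.559) = 1.749

1.749


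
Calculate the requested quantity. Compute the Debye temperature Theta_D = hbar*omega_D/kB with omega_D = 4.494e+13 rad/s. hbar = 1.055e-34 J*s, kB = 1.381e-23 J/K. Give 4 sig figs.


Step 1: hbar*omega_D = 1.055e-34 * 4.494e+13 = 4.741e-21 J
Step 2: Theta_D = 4.741e-21 / 1.381e-23
Step 3: Theta_D = 343.3 K

343.3


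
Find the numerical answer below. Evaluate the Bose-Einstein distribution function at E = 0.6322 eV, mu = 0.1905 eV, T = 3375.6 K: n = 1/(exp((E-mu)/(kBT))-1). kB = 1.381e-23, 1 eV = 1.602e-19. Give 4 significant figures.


Step 1: (E - mu) = 0.4417 eV
Step 2: x = (E-mu)*eV/(kB*T) = 0.4417*1.602e-19/(1.381e-23*3375.6) = 1.518
Step 3: exp(x) = 4.563
Step 4: n = 1/(exp(x)-1) = 0.2807

0.2807


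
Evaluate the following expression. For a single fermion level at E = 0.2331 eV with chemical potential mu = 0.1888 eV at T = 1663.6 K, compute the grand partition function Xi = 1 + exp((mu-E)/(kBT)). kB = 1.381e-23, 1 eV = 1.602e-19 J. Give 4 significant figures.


Step 1: (mu - E) = 0.1888 - 0.2331 = -0.0443 eV
Step 2: x = (mu-E)*eV/(kB*T) = -0.0443*1.602e-19/(1.381e-23*1663.6) = -0.3089
Step 3: exp(x) = 0.7343
Step 4: Xi = 1 + 0.7343 = 1.734

1.734


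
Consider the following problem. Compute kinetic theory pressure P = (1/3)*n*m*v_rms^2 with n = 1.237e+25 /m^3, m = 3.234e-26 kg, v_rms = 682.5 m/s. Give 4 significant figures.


Step 1: v_rms^2 = 682.5^2 = 4.658e+05
Step 2: n*m = 1.237e+25*3.234e-26 = 0.4
Step 3: P = (1/3)*0.4*4.658e+05 = 6.211e+04 Pa

6.211e+04


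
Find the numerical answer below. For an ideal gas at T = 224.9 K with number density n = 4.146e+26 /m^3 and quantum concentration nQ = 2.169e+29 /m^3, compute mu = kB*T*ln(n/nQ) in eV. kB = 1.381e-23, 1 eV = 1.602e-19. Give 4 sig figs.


Step 1: n/nQ = 4.146e+26/2.169e+29 = 0.001911
Step 2: ln(n/nQ) = -6.26
Step 3: mu = kB*T*ln(n/nQ) = 3.106e-21*-6.26 = -1.944e-20 J
Step 4: Convert to eV: -1.944e-20/1.602e-19 = -0.1214 eV

-0.1214


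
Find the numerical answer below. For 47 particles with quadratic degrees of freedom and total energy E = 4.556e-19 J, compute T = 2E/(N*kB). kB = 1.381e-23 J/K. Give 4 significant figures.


Step 1: Numerator = 2*E = 2*4.556e-19 = 9.112e-19 J
Step 2: Denominator = N*kB = 47*1.381e-23 = 6.491e-22
Step 3: T = 9.112e-19 / 6.491e-22 = 1404 K

1404


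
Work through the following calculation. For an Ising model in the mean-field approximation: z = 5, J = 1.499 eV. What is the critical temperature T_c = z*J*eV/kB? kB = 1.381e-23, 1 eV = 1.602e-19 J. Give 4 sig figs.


Step 1: z*J = 5*1.499 = 7.495 eV
Step 2: Convert to Joules: 7.495*1.602e-19 = 1.201e-18 J
Step 3: T_c = 1.201e-18 / 1.381e-23 = 8.694e+04 K

8.694e+04


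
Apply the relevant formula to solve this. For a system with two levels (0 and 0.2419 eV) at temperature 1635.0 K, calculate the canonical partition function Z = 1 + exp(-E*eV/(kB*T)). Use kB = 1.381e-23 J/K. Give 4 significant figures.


Step 1: Compute beta*E = E*eV/(kB*T) = 0.2419*1.602e-19/(1.381e-23*1635.0) = 1.716
Step 2: exp(-beta*E) = exp(-1.716) = 0.1797
Step 3: Z = 1 + 0.1797 = 1.18

1.18


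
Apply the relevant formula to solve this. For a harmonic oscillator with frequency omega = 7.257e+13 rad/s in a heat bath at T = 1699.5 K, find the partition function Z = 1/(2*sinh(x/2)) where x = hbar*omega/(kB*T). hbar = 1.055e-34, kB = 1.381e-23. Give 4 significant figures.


Step 1: Compute x = hbar*omega/(kB*T) = 1.055e-34*7.257e+13/(1.381e-23*1699.5) = 0.3262
Step 2: x/2 = 0.1631
Step 3: sinh(x/2) = 0.1638
Step 4: Z = 1/(2*0.1638) = 3.052

3.052


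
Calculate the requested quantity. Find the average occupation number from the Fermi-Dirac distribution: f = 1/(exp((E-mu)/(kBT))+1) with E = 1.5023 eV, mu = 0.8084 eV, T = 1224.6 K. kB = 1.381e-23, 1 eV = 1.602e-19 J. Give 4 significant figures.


Step 1: (E - mu) = 1.5023 - 0.8084 = 0.6939 eV
Step 2: Convert: (E-mu)*eV = 1.112e-19 J
Step 3: x = (E-mu)*eV/(kB*T) = 6.573
Step 4: f = 1/(exp(6.573)+1) = 0.001395

0.001395
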